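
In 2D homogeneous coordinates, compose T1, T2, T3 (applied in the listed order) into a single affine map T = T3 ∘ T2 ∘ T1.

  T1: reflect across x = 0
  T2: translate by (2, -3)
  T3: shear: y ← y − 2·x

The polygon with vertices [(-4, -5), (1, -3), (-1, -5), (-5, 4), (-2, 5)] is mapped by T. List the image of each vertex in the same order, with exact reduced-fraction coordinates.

image vertices: (6, -20), (1, -8), (3, -14), (7, -13), (4, -6)

T1 reflect across x = 0: (-4, -5) → (4, -5); (1, -3) → (-1, -3); (-1, -5) → (1, -5); (-5, 4) → (5, 4); (-2, 5) → (2, 5)
T2 translate by (2, -3): (4, -5) → (6, -8); (-1, -3) → (1, -6); (1, -5) → (3, -8); (5, 4) → (7, 1); (2, 5) → (4, 2)
T3 shear: y ← y − 2·x: (6, -8) → (6, -20); (1, -6) → (1, -8); (3, -8) → (3, -14); (7, 1) → (7, -13); (4, 2) → (4, -6)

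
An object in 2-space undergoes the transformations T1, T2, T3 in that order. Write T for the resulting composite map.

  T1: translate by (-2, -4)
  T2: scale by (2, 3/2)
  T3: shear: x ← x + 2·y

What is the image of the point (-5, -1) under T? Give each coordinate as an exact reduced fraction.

T1 translate by (-2, -4): (-5, -1) → (-7, -5)
T2 scale by (2, 3/2): (-7, -5) → (-14, -15/2)
T3 shear: x ← x + 2·y: (-14, -15/2) → (-29, -15/2)

T(p) = (-29, -15/2)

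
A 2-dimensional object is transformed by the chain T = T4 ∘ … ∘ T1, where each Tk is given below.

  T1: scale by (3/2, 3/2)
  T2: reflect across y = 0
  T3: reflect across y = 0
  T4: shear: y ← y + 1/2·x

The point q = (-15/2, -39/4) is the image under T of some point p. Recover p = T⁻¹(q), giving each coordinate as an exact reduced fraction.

p = (-5, -4)

T1 = [3/2 0 0; 0 3/2 0; 0 0 1]
T2·T1 = [3/2 0 0; 0 -3/2 0; 0 0 1]
T3·…·T1 = [3/2 0 0; 0 3/2 0; 0 0 1]
T4·…·T1 = [3/2 0 0; 3/4 3/2 0; 0 0 1]
det M = 9/4; M⁻¹ = [2/3 0 0; -1/3 2/3 0; 0 0 1]
M⁻¹ · (-15/2, -39/4)ᵀ = (-5, -4)ᵀ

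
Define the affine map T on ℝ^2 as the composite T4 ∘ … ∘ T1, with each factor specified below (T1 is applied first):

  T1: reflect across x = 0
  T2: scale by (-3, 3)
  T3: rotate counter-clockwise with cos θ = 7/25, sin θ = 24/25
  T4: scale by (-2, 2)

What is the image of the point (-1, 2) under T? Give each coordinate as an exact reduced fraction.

T(p) = (66/5, -12/5)

T1 reflect across x = 0: (-1, 2) → (1, 2)
T2 scale by (-3, 3): (1, 2) → (-3, 6)
T3 rotate counter-clockwise with cos θ = 7/25, sin θ = 24/25: (-3, 6) → (-33/5, -6/5)
T4 scale by (-2, 2): (-33/5, -6/5) → (66/5, -12/5)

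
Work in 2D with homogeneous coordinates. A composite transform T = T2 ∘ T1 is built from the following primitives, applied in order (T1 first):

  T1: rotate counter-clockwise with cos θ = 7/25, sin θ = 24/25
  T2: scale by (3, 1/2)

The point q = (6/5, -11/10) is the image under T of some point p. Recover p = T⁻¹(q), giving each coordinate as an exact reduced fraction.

p = (-2, -1)

T1 = [7/25 -24/25 0; 24/25 7/25 0; 0 0 1]
T2·T1 = [21/25 -72/25 0; 12/25 7/50 0; 0 0 1]
det M = 3/2; M⁻¹ = [7/75 48/25 0; -8/25 14/25 0; 0 0 1]
M⁻¹ · (6/5, -11/10)ᵀ = (-2, -1)ᵀ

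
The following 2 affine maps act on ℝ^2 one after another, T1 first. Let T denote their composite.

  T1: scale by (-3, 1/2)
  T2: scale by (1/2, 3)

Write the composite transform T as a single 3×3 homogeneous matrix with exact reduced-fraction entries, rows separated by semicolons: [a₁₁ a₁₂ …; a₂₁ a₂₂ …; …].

T1 = [-3 0 0; 0 1/2 0; 0 0 1]
T2·T1 = [-3/2 0 0; 0 3/2 0; 0 0 1]

T = [-3/2 0 0; 0 3/2 0; 0 0 1]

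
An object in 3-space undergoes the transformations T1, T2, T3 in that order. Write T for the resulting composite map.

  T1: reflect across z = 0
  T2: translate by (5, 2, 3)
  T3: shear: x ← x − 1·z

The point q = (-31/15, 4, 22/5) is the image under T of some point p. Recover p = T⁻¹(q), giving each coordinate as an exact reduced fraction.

T1 = [1 0 0 0; 0 1 0 0; 0 0 -1 0; 0 0 0 1]
T2·T1 = [1 0 0 5; 0 1 0 2; 0 0 -1 3; 0 0 0 1]
T3·…·T1 = [1 0 1 2; 0 1 0 2; 0 0 -1 3; 0 0 0 1]
det M = -1; M⁻¹ = [1 0 1 -5; 0 1 0 -2; 0 0 -1 3; 0 0 0 1]
M⁻¹ · (-31/15, 4, 22/5)ᵀ = (-8/3, 2, -7/5)ᵀ

p = (-8/3, 2, -7/5)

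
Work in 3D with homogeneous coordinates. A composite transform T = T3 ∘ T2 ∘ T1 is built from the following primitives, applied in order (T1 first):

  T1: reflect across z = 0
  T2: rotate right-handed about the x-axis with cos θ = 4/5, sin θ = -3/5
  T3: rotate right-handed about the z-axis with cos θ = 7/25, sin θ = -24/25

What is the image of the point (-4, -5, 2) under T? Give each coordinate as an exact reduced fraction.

T1 reflect across z = 0: (-4, -5, 2) → (-4, -5, -2)
T2 rotate right-handed about the x-axis with cos θ = 4/5, sin θ = -3/5: (-4, -5, -2) → (-4, -26/5, 7/5)
T3 rotate right-handed about the z-axis with cos θ = 7/25, sin θ = -24/25: (-4, -26/5, 7/5) → (-764/125, 298/125, 7/5)

T(p) = (-764/125, 298/125, 7/5)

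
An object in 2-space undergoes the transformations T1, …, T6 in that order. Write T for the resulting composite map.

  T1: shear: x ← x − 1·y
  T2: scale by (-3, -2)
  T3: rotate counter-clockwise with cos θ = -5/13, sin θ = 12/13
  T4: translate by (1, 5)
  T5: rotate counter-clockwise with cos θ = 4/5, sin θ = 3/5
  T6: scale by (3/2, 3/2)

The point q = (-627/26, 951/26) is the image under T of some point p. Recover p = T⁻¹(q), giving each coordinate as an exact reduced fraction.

p = (-7/3, 5)

T1 = [1 -1 0; 0 1 0; 0 0 1]
T2·T1 = [-3 3 0; 0 -2 0; 0 0 1]
T3·…·T1 = [15/13 9/13 0; -36/13 46/13 0; 0 0 1]
T4·…·T1 = [15/13 9/13 1; -36/13 46/13 5; 0 0 1]
T5·…·T1 = [168/65 -102/65 -11/5; -99/65 211/65 23/5; 0 0 1]
T6·…·T1 = [252/65 -153/65 -33/10; -297/130 633/130 69/10; 0 0 1]
det M = 27/2; M⁻¹ = [211/585 34/195 -1/78; 11/65 56/195 -37/26; 0 0 1]
M⁻¹ · (-627/26, 951/26)ᵀ = (-7/3, 5)ᵀ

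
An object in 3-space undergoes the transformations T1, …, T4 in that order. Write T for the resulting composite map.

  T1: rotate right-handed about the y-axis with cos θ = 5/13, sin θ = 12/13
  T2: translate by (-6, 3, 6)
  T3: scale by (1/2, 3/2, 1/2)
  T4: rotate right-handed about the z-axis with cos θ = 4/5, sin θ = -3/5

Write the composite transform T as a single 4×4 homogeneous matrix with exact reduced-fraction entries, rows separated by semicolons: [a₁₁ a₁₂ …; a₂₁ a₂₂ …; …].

T = [2/13 9/10 24/65 3/10; -3/26 6/5 -18/65 27/5; -6/13 0 5/26 3; 0 0 0 1]

T1 = [5/13 0 12/13 0; 0 1 0 0; -12/13 0 5/13 0; 0 0 0 1]
T2·T1 = [5/13 0 12/13 -6; 0 1 0 3; -12/13 0 5/13 6; 0 0 0 1]
T3·…·T1 = [5/26 0 6/13 -3; 0 3/2 0 9/2; -6/13 0 5/26 3; 0 0 0 1]
T4·…·T1 = [2/13 9/10 24/65 3/10; -3/26 6/5 -18/65 27/5; -6/13 0 5/26 3; 0 0 0 1]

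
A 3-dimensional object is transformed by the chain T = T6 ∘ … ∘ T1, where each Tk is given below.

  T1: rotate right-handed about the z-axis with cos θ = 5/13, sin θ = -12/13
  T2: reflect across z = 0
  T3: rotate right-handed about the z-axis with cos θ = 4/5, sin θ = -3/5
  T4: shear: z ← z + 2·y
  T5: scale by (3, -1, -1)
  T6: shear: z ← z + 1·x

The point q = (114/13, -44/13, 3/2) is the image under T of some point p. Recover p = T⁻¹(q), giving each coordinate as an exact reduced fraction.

T1 = [5/13 12/13 0 0; -12/13 5/13 0 0; 0 0 1 0; 0 0 0 1]
T2·T1 = [5/13 12/13 0 0; -12/13 5/13 0 0; 0 0 -1 0; 0 0 0 1]
T3·…·T1 = [-16/65 63/65 0 0; -63/65 -16/65 0 0; 0 0 -1 0; 0 0 0 1]
T4·…·T1 = [-16/65 63/65 0 0; -63/65 -16/65 0 0; -126/65 -32/65 -1 0; 0 0 0 1]
T5·…·T1 = [-48/65 189/65 0 0; 63/65 16/65 0 0; 126/65 32/65 1 0; 0 0 0 1]
T6·…·T1 = [-48/65 189/65 0 0; 63/65 16/65 0 0; 6/5 17/5 1 0; 0 0 0 1]
det M = -3; M⁻¹ = [-16/195 63/65 0 0; 21/65 16/65 0 0; -1 -2 1 0; 0 0 0 1]
M⁻¹ · (114/13, -44/13, 3/2)ᵀ = (-4, 2, -1/2)ᵀ

p = (-4, 2, -1/2)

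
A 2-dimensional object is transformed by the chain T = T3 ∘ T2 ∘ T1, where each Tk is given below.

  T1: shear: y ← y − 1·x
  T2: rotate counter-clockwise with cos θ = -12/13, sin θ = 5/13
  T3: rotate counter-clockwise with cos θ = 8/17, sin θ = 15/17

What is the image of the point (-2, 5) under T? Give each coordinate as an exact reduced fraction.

T1 shear: y ← y − 1·x: (-2, 5) → (-2, 7)
T2 rotate counter-clockwise with cos θ = -12/13, sin θ = 5/13: (-2, 7) → (-11/13, -94/13)
T3 rotate counter-clockwise with cos θ = 8/17, sin θ = 15/17: (-11/13, -94/13) → (1322/221, -917/221)

T(p) = (1322/221, -917/221)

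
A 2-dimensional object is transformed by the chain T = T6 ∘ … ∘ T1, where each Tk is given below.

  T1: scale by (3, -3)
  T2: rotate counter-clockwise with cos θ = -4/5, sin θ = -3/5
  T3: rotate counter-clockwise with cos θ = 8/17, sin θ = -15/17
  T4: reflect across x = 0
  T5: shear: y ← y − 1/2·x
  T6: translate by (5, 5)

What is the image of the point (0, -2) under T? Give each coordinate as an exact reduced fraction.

T1 scale by (3, -3): (0, -2) → (0, 6)
T2 rotate counter-clockwise with cos θ = -4/5, sin θ = -3/5: (0, 6) → (18/5, -24/5)
T3 rotate counter-clockwise with cos θ = 8/17, sin θ = -15/17: (18/5, -24/5) → (-216/85, -462/85)
T4 reflect across x = 0: (-216/85, -462/85) → (216/85, -462/85)
T5 shear: y ← y − 1/2·x: (216/85, -462/85) → (216/85, -114/17)
T6 translate by (5, 5): (216/85, -114/17) → (641/85, -29/17)

T(p) = (641/85, -29/17)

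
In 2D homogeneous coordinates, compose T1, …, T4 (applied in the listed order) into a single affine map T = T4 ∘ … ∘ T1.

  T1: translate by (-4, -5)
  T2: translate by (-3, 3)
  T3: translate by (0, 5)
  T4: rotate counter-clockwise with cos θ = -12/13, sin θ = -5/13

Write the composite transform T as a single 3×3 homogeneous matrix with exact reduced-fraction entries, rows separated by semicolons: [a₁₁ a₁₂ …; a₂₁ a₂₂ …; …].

T1 = [1 0 -4; 0 1 -5; 0 0 1]
T2·T1 = [1 0 -7; 0 1 -2; 0 0 1]
T3·…·T1 = [1 0 -7; 0 1 3; 0 0 1]
T4·…·T1 = [-12/13 5/13 99/13; -5/13 -12/13 -1/13; 0 0 1]

T = [-12/13 5/13 99/13; -5/13 -12/13 -1/13; 0 0 1]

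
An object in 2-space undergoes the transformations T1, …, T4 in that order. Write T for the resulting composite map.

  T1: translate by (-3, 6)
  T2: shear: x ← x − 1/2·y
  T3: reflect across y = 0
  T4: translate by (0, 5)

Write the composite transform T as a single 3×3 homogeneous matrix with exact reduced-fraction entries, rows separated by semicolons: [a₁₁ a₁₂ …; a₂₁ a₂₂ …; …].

T1 = [1 0 -3; 0 1 6; 0 0 1]
T2·T1 = [1 -1/2 -6; 0 1 6; 0 0 1]
T3·…·T1 = [1 -1/2 -6; 0 -1 -6; 0 0 1]
T4·…·T1 = [1 -1/2 -6; 0 -1 -1; 0 0 1]

T = [1 -1/2 -6; 0 -1 -1; 0 0 1]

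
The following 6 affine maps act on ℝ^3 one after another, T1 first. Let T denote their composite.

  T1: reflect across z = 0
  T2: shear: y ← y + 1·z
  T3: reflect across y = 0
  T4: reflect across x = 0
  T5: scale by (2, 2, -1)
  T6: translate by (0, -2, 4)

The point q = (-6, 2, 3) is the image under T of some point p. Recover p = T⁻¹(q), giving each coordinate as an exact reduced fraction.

p = (3, -3, -1)

T1 = [1 0 0 0; 0 1 0 0; 0 0 -1 0; 0 0 0 1]
T2·T1 = [1 0 0 0; 0 1 -1 0; 0 0 -1 0; 0 0 0 1]
T3·…·T1 = [1 0 0 0; 0 -1 1 0; 0 0 -1 0; 0 0 0 1]
T4·…·T1 = [-1 0 0 0; 0 -1 1 0; 0 0 -1 0; 0 0 0 1]
T5·…·T1 = [-2 0 0 0; 0 -2 2 0; 0 0 1 0; 0 0 0 1]
T6·…·T1 = [-2 0 0 0; 0 -2 2 -2; 0 0 1 4; 0 0 0 1]
det M = 4; M⁻¹ = [-1/2 0 0 0; 0 -1/2 1 -5; 0 0 1 -4; 0 0 0 1]
M⁻¹ · (-6, 2, 3)ᵀ = (3, -3, -1)ᵀ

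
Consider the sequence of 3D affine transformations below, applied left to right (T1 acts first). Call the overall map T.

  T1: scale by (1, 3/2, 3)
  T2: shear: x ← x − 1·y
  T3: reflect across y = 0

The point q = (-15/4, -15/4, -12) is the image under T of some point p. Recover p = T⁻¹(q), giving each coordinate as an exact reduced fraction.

p = (0, 5/2, -4)

T1 = [1 0 0 0; 0 3/2 0 0; 0 0 3 0; 0 0 0 1]
T2·T1 = [1 -3/2 0 0; 0 3/2 0 0; 0 0 3 0; 0 0 0 1]
T3·…·T1 = [1 -3/2 0 0; 0 -3/2 0 0; 0 0 3 0; 0 0 0 1]
det M = -9/2; M⁻¹ = [1 -1 0 0; 0 -2/3 0 0; 0 0 1/3 0; 0 0 0 1]
M⁻¹ · (-15/4, -15/4, -12)ᵀ = (0, 5/2, -4)ᵀ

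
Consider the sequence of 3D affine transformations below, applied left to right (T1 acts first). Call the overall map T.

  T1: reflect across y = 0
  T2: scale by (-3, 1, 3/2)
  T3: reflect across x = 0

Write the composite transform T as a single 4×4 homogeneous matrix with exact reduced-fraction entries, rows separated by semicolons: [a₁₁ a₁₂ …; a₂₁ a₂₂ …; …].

T1 = [1 0 0 0; 0 -1 0 0; 0 0 1 0; 0 0 0 1]
T2·T1 = [-3 0 0 0; 0 -1 0 0; 0 0 3/2 0; 0 0 0 1]
T3·…·T1 = [3 0 0 0; 0 -1 0 0; 0 0 3/2 0; 0 0 0 1]

T = [3 0 0 0; 0 -1 0 0; 0 0 3/2 0; 0 0 0 1]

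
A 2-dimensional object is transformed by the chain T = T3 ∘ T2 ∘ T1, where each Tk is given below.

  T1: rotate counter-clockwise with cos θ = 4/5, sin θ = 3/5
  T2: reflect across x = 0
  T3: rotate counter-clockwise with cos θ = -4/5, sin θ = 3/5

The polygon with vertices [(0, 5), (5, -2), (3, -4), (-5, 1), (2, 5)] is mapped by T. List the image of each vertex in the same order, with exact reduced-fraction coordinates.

image vertices: (-24/5, -7/5), (83/25, -106/25), (117/25, -44/25), (-59/25, 113/25), (-106/25, -83/25)

T1 rotate counter-clockwise with cos θ = 4/5, sin θ = 3/5: (0, 5) → (-3, 4); (5, -2) → (26/5, 7/5); (3, -4) → (24/5, -7/5); (-5, 1) → (-23/5, -11/5); (2, 5) → (-7/5, 26/5)
T2 reflect across x = 0: (-3, 4) → (3, 4); (26/5, 7/5) → (-26/5, 7/5); (24/5, -7/5) → (-24/5, -7/5); (-23/5, -11/5) → (23/5, -11/5); (-7/5, 26/5) → (7/5, 26/5)
T3 rotate counter-clockwise with cos θ = -4/5, sin θ = 3/5: (3, 4) → (-24/5, -7/5); (-26/5, 7/5) → (83/25, -106/25); (-24/5, -7/5) → (117/25, -44/25); (23/5, -11/5) → (-59/25, 113/25); (7/5, 26/5) → (-106/25, -83/25)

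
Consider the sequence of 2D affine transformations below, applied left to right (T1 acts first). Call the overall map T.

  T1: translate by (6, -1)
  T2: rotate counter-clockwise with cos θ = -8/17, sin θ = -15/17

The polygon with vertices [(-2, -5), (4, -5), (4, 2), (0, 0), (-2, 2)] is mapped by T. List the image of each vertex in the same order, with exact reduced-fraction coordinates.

image vertices: (-122/17, -12/17), (-10, -6), (-65/17, -158/17), (-63/17, -82/17), (-1, -4)

T1 translate by (6, -1): (-2, -5) → (4, -6); (4, -5) → (10, -6); (4, 2) → (10, 1); (0, 0) → (6, -1); (-2, 2) → (4, 1)
T2 rotate counter-clockwise with cos θ = -8/17, sin θ = -15/17: (4, -6) → (-122/17, -12/17); (10, -6) → (-10, -6); (10, 1) → (-65/17, -158/17); (6, -1) → (-63/17, -82/17); (4, 1) → (-1, -4)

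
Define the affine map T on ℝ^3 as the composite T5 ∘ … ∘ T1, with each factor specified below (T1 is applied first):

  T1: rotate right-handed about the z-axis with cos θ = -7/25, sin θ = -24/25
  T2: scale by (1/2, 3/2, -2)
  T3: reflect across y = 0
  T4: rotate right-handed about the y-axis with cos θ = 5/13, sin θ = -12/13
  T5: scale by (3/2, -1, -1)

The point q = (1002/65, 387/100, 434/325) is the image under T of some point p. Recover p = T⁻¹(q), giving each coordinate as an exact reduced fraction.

p = (-4, 9/2, 5)

T1 = [-7/25 24/25 0 0; -24/25 -7/25 0 0; 0 0 1 0; 0 0 0 1]
T2·T1 = [-7/50 12/25 0 0; -36/25 -21/50 0 0; 0 0 -2 0; 0 0 0 1]
T3·…·T1 = [-7/50 12/25 0 0; 36/25 21/50 0 0; 0 0 -2 0; 0 0 0 1]
T4·…·T1 = [-7/130 12/65 24/13 0; 36/25 21/50 0 0; -42/325 144/325 -10/13 0; 0 0 0 1]
T5·…·T1 = [-21/260 18/65 36/13 0; -36/25 -21/50 0 0; 42/325 -144/325 10/13 0; 0 0 0 1]
det M = 9/4; M⁻¹ = [-28/195 -16/25 168/325 0; 32/65 -14/75 -576/325 0; 4/13 0 5/26 0; 0 0 0 1]
M⁻¹ · (1002/65, 387/100, 434/325)ᵀ = (-4, 9/2, 5)ᵀ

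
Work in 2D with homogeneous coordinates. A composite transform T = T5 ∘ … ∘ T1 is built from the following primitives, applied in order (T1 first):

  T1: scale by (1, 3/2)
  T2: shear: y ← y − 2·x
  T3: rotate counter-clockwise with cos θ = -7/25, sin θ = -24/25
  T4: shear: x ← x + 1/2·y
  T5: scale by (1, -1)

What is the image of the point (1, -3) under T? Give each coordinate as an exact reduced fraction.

T1 scale by (1, 3/2): (1, -3) → (1, -9/2)
T2 shear: y ← y − 2·x: (1, -9/2) → (1, -13/2)
T3 rotate counter-clockwise with cos θ = -7/25, sin θ = -24/25: (1, -13/2) → (-163/25, 43/50)
T4 shear: x ← x + 1/2·y: (-163/25, 43/50) → (-609/100, 43/50)
T5 scale by (1, -1): (-609/100, 43/50) → (-609/100, -43/50)

T(p) = (-609/100, -43/50)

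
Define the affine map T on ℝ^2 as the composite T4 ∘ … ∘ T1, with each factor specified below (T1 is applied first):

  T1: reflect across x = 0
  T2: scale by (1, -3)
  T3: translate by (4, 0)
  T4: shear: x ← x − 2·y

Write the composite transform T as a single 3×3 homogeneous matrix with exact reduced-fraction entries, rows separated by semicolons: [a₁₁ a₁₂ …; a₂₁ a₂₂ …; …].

T = [-1 6 4; 0 -3 0; 0 0 1]

T1 = [-1 0 0; 0 1 0; 0 0 1]
T2·T1 = [-1 0 0; 0 -3 0; 0 0 1]
T3·…·T1 = [-1 0 4; 0 -3 0; 0 0 1]
T4·…·T1 = [-1 6 4; 0 -3 0; 0 0 1]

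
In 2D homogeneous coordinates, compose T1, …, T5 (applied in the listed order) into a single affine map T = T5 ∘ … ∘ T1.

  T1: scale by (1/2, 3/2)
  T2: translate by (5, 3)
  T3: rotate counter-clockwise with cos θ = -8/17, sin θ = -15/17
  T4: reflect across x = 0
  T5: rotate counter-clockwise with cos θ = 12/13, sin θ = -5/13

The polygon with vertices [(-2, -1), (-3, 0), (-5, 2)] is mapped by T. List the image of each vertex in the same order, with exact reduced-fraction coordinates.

image vertices: (-246/221, -1823/442), (-69/26, -49/13), (-195/34, -52/17)

T1 scale by (1/2, 3/2): (-2, -1) → (-1, -3/2); (-3, 0) → (-3/2, 0); (-5, 2) → (-5/2, 3)
T2 translate by (5, 3): (-1, -3/2) → (4, 3/2); (-3/2, 0) → (7/2, 3); (-5/2, 3) → (5/2, 6)
T3 rotate counter-clockwise with cos θ = -8/17, sin θ = -15/17: (4, 3/2) → (-19/34, -72/17); (7/2, 3) → (1, -9/2); (5/2, 6) → (70/17, -171/34)
T4 reflect across x = 0: (-19/34, -72/17) → (19/34, -72/17); (1, -9/2) → (-1, -9/2); (70/17, -171/34) → (-70/17, -171/34)
T5 rotate counter-clockwise with cos θ = 12/13, sin θ = -5/13: (19/34, -72/17) → (-246/221, -1823/442); (-1, -9/2) → (-69/26, -49/13); (-70/17, -171/34) → (-195/34, -52/17)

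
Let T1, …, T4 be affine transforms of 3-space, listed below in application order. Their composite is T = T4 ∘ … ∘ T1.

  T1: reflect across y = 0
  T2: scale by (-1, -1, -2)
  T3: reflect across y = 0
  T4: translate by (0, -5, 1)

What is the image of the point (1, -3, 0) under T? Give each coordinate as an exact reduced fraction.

T(p) = (-1, -2, 1)

T1 reflect across y = 0: (1, -3, 0) → (1, 3, 0)
T2 scale by (-1, -1, -2): (1, 3, 0) → (-1, -3, 0)
T3 reflect across y = 0: (-1, -3, 0) → (-1, 3, 0)
T4 translate by (0, -5, 1): (-1, 3, 0) → (-1, -2, 1)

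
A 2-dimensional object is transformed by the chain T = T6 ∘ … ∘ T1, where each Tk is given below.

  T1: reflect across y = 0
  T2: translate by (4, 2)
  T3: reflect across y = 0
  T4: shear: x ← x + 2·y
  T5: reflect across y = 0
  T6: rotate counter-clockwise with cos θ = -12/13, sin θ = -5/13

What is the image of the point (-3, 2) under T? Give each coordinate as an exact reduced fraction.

T1 reflect across y = 0: (-3, 2) → (-3, -2)
T2 translate by (4, 2): (-3, -2) → (1, 0)
T3 reflect across y = 0: (1, 0) → (1, 0)
T4 shear: x ← x + 2·y: (1, 0) → (1, 0)
T5 reflect across y = 0: (1, 0) → (1, 0)
T6 rotate counter-clockwise with cos θ = -12/13, sin θ = -5/13: (1, 0) → (-12/13, -5/13)

T(p) = (-12/13, -5/13)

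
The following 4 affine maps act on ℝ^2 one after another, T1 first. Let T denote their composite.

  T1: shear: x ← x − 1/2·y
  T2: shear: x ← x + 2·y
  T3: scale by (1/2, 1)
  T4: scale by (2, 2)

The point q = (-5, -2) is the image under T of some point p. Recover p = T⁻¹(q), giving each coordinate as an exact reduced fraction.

p = (-7/2, -1)

T1 = [1 -1/2 0; 0 1 0; 0 0 1]
T2·T1 = [1 3/2 0; 0 1 0; 0 0 1]
T3·…·T1 = [1/2 3/4 0; 0 1 0; 0 0 1]
T4·…·T1 = [1 3/2 0; 0 2 0; 0 0 1]
det M = 2; M⁻¹ = [1 -3/4 0; 0 1/2 0; 0 0 1]
M⁻¹ · (-5, -2)ᵀ = (-7/2, -1)ᵀ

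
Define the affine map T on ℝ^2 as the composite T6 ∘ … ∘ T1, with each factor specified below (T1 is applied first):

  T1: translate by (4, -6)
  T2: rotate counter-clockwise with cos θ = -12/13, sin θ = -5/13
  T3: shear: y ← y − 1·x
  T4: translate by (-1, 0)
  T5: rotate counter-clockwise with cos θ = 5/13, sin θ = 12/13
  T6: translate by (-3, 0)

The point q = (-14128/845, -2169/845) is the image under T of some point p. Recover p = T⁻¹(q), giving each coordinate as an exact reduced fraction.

p = (1/5, -6/5)

T1 = [1 0 4; 0 1 -6; 0 0 1]
T2·T1 = [-12/13 5/13 -6; -5/13 -12/13 4; 0 0 1]
T3·…·T1 = [-12/13 5/13 -6; 7/13 -17/13 10; 0 0 1]
T4·…·T1 = [-12/13 5/13 -7; 7/13 -17/13 10; 0 0 1]
T5·…·T1 = [-144/169 229/169 -155/13; -109/169 -25/169 -34/13; 0 0 1]
T6·…·T1 = [-144/169 229/169 -194/13; -109/169 -25/169 -34/13; 0 0 1]
det M = 1; M⁻¹ = [-25/169 -229/169 -972/169; 109/169 -144/169 1250/169; 0 0 1]
M⁻¹ · (-14128/845, -2169/845)ᵀ = (1/5, -6/5)ᵀ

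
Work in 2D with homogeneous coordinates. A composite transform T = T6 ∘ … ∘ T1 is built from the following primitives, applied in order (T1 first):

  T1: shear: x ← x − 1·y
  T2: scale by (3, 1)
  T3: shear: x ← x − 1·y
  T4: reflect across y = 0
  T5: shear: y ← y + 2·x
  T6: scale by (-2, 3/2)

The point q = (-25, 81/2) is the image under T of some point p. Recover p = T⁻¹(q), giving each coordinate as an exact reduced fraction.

T1 = [1 -1 0; 0 1 0; 0 0 1]
T2·T1 = [3 -3 0; 0 1 0; 0 0 1]
T3·…·T1 = [3 -4 0; 0 1 0; 0 0 1]
T4·…·T1 = [3 -4 0; 0 -1 0; 0 0 1]
T5·…·T1 = [3 -4 0; 6 -9 0; 0 0 1]
T6·…·T1 = [-6 8 0; 9 -27/2 0; 0 0 1]
det M = 9; M⁻¹ = [-3/2 -8/9 0; -1 -2/3 0; 0 0 1]
M⁻¹ · (-25, 81/2)ᵀ = (3/2, -2)ᵀ

p = (3/2, -2)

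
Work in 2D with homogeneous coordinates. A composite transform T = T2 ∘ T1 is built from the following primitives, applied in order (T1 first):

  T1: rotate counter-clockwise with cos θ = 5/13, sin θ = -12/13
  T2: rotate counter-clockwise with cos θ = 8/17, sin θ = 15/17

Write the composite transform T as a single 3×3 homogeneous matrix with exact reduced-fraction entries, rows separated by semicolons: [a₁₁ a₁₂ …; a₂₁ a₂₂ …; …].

T = [220/221 21/221 0; -21/221 220/221 0; 0 0 1]

T1 = [5/13 12/13 0; -12/13 5/13 0; 0 0 1]
T2·T1 = [220/221 21/221 0; -21/221 220/221 0; 0 0 1]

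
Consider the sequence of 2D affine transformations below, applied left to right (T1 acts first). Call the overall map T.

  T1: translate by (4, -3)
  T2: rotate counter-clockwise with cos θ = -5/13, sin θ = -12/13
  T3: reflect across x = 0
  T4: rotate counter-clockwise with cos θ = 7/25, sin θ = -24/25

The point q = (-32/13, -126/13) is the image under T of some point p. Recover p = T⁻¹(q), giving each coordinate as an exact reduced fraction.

p = (4, -3)

T1 = [1 0 4; 0 1 -3; 0 0 1]
T2·T1 = [-5/13 12/13 -56/13; -12/13 -5/13 -33/13; 0 0 1]
T3·…·T1 = [5/13 -12/13 56/13; -12/13 -5/13 -33/13; 0 0 1]
T4·…·T1 = [-253/325 -204/325 -16/13; -204/325 253/325 -63/13; 0 0 1]
det M = -1; M⁻¹ = [-253/325 -204/325 -4; -204/325 253/325 3; 0 0 1]
M⁻¹ · (-32/13, -126/13)ᵀ = (4, -3)ᵀ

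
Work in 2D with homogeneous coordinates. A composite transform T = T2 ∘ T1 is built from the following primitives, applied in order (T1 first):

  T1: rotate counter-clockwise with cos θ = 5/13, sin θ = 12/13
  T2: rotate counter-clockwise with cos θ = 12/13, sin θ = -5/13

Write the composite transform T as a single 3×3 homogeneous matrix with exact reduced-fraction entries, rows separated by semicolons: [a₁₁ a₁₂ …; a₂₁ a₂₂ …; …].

T = [120/169 -119/169 0; 119/169 120/169 0; 0 0 1]

T1 = [5/13 -12/13 0; 12/13 5/13 0; 0 0 1]
T2·T1 = [120/169 -119/169 0; 119/169 120/169 0; 0 0 1]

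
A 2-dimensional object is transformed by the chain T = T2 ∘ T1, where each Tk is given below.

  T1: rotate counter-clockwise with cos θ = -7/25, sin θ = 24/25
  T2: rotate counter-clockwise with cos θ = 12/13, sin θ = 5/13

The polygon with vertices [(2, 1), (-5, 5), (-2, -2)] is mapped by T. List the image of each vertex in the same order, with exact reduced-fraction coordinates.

image vertices: (-661/325, 302/325), (-49/65, -457/65), (914/325, -98/325)

T1 rotate counter-clockwise with cos θ = -7/25, sin θ = 24/25: (2, 1) → (-38/25, 41/25); (-5, 5) → (-17/5, -31/5); (-2, -2) → (62/25, -34/25)
T2 rotate counter-clockwise with cos θ = 12/13, sin θ = 5/13: (-38/25, 41/25) → (-661/325, 302/325); (-17/5, -31/5) → (-49/65, -457/65); (62/25, -34/25) → (914/325, -98/325)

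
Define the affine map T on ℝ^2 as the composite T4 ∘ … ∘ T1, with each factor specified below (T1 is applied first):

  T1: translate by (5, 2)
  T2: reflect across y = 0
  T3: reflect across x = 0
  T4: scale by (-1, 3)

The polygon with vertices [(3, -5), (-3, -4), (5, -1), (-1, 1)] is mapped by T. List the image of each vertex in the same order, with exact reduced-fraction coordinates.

image vertices: (8, 9), (2, 6), (10, -3), (4, -9)

T1 translate by (5, 2): (3, -5) → (8, -3); (-3, -4) → (2, -2); (5, -1) → (10, 1); (-1, 1) → (4, 3)
T2 reflect across y = 0: (8, -3) → (8, 3); (2, -2) → (2, 2); (10, 1) → (10, -1); (4, 3) → (4, -3)
T3 reflect across x = 0: (8, 3) → (-8, 3); (2, 2) → (-2, 2); (10, -1) → (-10, -1); (4, -3) → (-4, -3)
T4 scale by (-1, 3): (-8, 3) → (8, 9); (-2, 2) → (2, 6); (-10, -1) → (10, -3); (-4, -3) → (4, -9)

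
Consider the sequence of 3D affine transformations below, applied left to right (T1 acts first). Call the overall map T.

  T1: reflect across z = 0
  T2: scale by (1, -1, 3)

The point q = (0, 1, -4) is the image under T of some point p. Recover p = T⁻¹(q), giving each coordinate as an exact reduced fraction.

T1 = [1 0 0 0; 0 1 0 0; 0 0 -1 0; 0 0 0 1]
T2·T1 = [1 0 0 0; 0 -1 0 0; 0 0 -3 0; 0 0 0 1]
det M = 3; M⁻¹ = [1 0 0 0; 0 -1 0 0; 0 0 -1/3 0; 0 0 0 1]
M⁻¹ · (0, 1, -4)ᵀ = (0, -1, 4/3)ᵀ

p = (0, -1, 4/3)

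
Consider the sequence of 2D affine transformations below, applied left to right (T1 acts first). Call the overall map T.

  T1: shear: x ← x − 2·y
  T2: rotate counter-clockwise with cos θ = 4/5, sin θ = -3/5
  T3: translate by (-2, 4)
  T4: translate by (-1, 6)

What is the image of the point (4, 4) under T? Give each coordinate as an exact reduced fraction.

T(p) = (-19/5, 78/5)

T1 shear: x ← x − 2·y: (4, 4) → (-4, 4)
T2 rotate counter-clockwise with cos θ = 4/5, sin θ = -3/5: (-4, 4) → (-4/5, 28/5)
T3 translate by (-2, 4): (-4/5, 28/5) → (-14/5, 48/5)
T4 translate by (-1, 6): (-14/5, 48/5) → (-19/5, 78/5)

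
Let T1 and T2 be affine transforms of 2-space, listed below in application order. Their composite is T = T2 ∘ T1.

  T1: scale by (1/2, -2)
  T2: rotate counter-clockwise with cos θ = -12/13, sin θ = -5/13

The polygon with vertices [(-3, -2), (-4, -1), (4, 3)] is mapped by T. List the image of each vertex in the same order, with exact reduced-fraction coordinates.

T1 scale by (1/2, -2): (-3, -2) → (-3/2, 4); (-4, -1) → (-2, 2); (4, 3) → (2, -6)
T2 rotate counter-clockwise with cos θ = -12/13, sin θ = -5/13: (-3/2, 4) → (38/13, -81/26); (-2, 2) → (34/13, -14/13); (2, -6) → (-54/13, 62/13)

image vertices: (38/13, -81/26), (34/13, -14/13), (-54/13, 62/13)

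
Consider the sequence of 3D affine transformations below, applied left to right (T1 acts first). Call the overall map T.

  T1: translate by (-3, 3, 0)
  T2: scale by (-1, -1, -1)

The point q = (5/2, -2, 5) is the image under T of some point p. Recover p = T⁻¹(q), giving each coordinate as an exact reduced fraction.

T1 = [1 0 0 -3; 0 1 0 3; 0 0 1 0; 0 0 0 1]
T2·T1 = [-1 0 0 3; 0 -1 0 -3; 0 0 -1 0; 0 0 0 1]
det M = -1; M⁻¹ = [-1 0 0 3; 0 -1 0 -3; 0 0 -1 0; 0 0 0 1]
M⁻¹ · (5/2, -2, 5)ᵀ = (1/2, -1, -5)ᵀ

p = (1/2, -1, -5)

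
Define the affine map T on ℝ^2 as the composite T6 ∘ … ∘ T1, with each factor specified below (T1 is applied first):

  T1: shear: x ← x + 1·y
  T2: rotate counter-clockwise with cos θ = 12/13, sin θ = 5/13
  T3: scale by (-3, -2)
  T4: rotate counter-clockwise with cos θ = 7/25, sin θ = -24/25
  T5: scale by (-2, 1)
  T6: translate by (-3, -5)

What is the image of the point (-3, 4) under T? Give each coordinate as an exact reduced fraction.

T(p) = (3777/325, -2943/325)

T1 shear: x ← x + 1·y: (-3, 4) → (1, 4)
T2 rotate counter-clockwise with cos θ = 12/13, sin θ = 5/13: (1, 4) → (-8/13, 53/13)
T3 scale by (-3, -2): (-8/13, 53/13) → (24/13, -106/13)
T4 rotate counter-clockwise with cos θ = 7/25, sin θ = -24/25: (24/13, -106/13) → (-2376/325, -1318/325)
T5 scale by (-2, 1): (-2376/325, -1318/325) → (4752/325, -1318/325)
T6 translate by (-3, -5): (4752/325, -1318/325) → (3777/325, -2943/325)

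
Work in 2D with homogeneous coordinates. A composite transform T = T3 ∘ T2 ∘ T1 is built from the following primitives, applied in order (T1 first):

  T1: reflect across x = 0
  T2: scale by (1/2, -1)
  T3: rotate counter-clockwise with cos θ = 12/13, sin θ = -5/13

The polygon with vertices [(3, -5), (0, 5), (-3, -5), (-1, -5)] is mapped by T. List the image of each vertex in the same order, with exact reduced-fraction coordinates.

image vertices: (7/13, 135/26), (-25/13, -60/13), (43/13, 105/26), (31/13, 115/26)

T1 reflect across x = 0: (3, -5) → (-3, -5); (0, 5) → (0, 5); (-3, -5) → (3, -5); (-1, -5) → (1, -5)
T2 scale by (1/2, -1): (-3, -5) → (-3/2, 5); (0, 5) → (0, -5); (3, -5) → (3/2, 5); (1, -5) → (1/2, 5)
T3 rotate counter-clockwise with cos θ = 12/13, sin θ = -5/13: (-3/2, 5) → (7/13, 135/26); (0, -5) → (-25/13, -60/13); (3/2, 5) → (43/13, 105/26); (1/2, 5) → (31/13, 115/26)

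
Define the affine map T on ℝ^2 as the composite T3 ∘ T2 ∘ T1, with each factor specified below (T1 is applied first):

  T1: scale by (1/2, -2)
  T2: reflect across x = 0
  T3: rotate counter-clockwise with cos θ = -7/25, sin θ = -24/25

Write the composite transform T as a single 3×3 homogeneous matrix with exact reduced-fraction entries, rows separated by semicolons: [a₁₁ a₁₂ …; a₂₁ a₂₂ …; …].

T = [7/50 -48/25 0; 12/25 14/25 0; 0 0 1]

T1 = [1/2 0 0; 0 -2 0; 0 0 1]
T2·T1 = [-1/2 0 0; 0 -2 0; 0 0 1]
T3·…·T1 = [7/50 -48/25 0; 12/25 14/25 0; 0 0 1]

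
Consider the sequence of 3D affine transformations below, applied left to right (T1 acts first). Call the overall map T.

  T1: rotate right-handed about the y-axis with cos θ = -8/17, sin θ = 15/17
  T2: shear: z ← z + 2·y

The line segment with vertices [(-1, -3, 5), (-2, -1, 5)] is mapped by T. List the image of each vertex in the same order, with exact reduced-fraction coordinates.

T1 rotate right-handed about the y-axis with cos θ = -8/17, sin θ = 15/17: (-1, -3, 5) → (83/17, -3, -25/17); (-2, -1, 5) → (91/17, -1, -10/17)
T2 shear: z ← z + 2·y: (83/17, -3, -25/17) → (83/17, -3, -127/17); (91/17, -1, -10/17) → (91/17, -1, -44/17)

image vertices: (83/17, -3, -127/17), (91/17, -1, -44/17)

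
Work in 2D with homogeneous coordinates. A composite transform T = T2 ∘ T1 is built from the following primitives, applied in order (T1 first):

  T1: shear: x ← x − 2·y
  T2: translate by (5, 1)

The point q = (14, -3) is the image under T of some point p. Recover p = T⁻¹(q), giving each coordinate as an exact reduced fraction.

T1 = [1 -2 0; 0 1 0; 0 0 1]
T2·T1 = [1 -2 5; 0 1 1; 0 0 1]
det M = 1; M⁻¹ = [1 2 -7; 0 1 -1; 0 0 1]
M⁻¹ · (14, -3)ᵀ = (1, -4)ᵀ

p = (1, -4)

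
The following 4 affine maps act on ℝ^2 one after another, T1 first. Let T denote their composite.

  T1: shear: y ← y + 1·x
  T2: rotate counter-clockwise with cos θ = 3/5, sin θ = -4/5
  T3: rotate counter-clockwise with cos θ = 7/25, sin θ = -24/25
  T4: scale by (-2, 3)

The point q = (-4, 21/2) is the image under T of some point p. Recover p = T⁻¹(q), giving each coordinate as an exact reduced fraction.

p = (-4, 7/2)

T1 = [1 0 0; 1 1 0; 0 0 1]
T2·T1 = [7/5 4/5 0; -1/5 3/5 0; 0 0 1]
T3·…·T1 = [1/5 4/5 0; -7/5 -3/5 0; 0 0 1]
T4·…·T1 = [-2/5 -8/5 0; -21/5 -9/5 0; 0 0 1]
det M = -6; M⁻¹ = [3/10 -4/15 0; -7/10 1/15 0; 0 0 1]
M⁻¹ · (-4, 21/2)ᵀ = (-4, 7/2)ᵀ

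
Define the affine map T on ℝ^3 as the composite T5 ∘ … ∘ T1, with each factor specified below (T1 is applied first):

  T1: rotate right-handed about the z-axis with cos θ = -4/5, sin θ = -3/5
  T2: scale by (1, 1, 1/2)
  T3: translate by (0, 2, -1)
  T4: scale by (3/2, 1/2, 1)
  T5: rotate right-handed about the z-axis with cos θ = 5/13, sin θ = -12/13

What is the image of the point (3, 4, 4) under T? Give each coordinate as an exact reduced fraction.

T(p) = (-18/13, -15/26, 1)

T1 rotate right-handed about the z-axis with cos θ = -4/5, sin θ = -3/5: (3, 4, 4) → (0, -5, 4)
T2 scale by (1, 1, 1/2): (0, -5, 4) → (0, -5, 2)
T3 translate by (0, 2, -1): (0, -5, 2) → (0, -3, 1)
T4 scale by (3/2, 1/2, 1): (0, -3, 1) → (0, -3/2, 1)
T5 rotate right-handed about the z-axis with cos θ = 5/13, sin θ = -12/13: (0, -3/2, 1) → (-18/13, -15/26, 1)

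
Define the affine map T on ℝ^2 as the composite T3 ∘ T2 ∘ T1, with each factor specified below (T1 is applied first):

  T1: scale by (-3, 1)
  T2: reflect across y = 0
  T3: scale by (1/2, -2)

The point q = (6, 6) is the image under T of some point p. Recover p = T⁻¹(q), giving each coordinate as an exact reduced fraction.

p = (-4, 3)

T1 = [-3 0 0; 0 1 0; 0 0 1]
T2·T1 = [-3 0 0; 0 -1 0; 0 0 1]
T3·…·T1 = [-3/2 0 0; 0 2 0; 0 0 1]
det M = -3; M⁻¹ = [-2/3 0 0; 0 1/2 0; 0 0 1]
M⁻¹ · (6, 6)ᵀ = (-4, 3)ᵀ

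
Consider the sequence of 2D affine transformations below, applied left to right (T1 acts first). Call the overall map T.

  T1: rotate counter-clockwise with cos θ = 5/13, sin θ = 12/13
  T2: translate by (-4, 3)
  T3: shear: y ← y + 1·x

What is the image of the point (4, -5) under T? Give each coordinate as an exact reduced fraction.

T(p) = (28/13, 90/13)

T1 rotate counter-clockwise with cos θ = 5/13, sin θ = 12/13: (4, -5) → (80/13, 23/13)
T2 translate by (-4, 3): (80/13, 23/13) → (28/13, 62/13)
T3 shear: y ← y + 1·x: (28/13, 62/13) → (28/13, 90/13)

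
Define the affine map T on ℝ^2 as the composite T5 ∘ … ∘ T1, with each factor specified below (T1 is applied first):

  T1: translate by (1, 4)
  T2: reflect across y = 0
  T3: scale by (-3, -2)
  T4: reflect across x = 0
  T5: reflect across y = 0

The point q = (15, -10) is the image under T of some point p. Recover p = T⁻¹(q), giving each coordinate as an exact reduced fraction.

p = (4, 1)

T1 = [1 0 1; 0 1 4; 0 0 1]
T2·T1 = [1 0 1; 0 -1 -4; 0 0 1]
T3·…·T1 = [-3 0 -3; 0 2 8; 0 0 1]
T4·…·T1 = [3 0 3; 0 2 8; 0 0 1]
T5·…·T1 = [3 0 3; 0 -2 -8; 0 0 1]
det M = -6; M⁻¹ = [1/3 0 -1; 0 -1/2 -4; 0 0 1]
M⁻¹ · (15, -10)ᵀ = (4, 1)ᵀ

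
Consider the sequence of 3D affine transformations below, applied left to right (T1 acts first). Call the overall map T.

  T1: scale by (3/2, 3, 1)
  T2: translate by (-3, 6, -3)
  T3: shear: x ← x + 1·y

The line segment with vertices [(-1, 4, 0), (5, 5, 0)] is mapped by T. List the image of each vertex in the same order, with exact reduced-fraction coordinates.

image vertices: (27/2, 18, -3), (51/2, 21, -3)

T1 scale by (3/2, 3, 1): (-1, 4, 0) → (-3/2, 12, 0); (5, 5, 0) → (15/2, 15, 0)
T2 translate by (-3, 6, -3): (-3/2, 12, 0) → (-9/2, 18, -3); (15/2, 15, 0) → (9/2, 21, -3)
T3 shear: x ← x + 1·y: (-9/2, 18, -3) → (27/2, 18, -3); (9/2, 21, -3) → (51/2, 21, -3)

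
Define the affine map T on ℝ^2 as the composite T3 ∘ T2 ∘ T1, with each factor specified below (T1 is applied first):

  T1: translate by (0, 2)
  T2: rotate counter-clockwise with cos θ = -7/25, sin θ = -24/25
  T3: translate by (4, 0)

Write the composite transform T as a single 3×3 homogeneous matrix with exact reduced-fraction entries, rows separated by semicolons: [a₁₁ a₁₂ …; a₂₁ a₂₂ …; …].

T1 = [1 0 0; 0 1 2; 0 0 1]
T2·T1 = [-7/25 24/25 48/25; -24/25 -7/25 -14/25; 0 0 1]
T3·…·T1 = [-7/25 24/25 148/25; -24/25 -7/25 -14/25; 0 0 1]

T = [-7/25 24/25 148/25; -24/25 -7/25 -14/25; 0 0 1]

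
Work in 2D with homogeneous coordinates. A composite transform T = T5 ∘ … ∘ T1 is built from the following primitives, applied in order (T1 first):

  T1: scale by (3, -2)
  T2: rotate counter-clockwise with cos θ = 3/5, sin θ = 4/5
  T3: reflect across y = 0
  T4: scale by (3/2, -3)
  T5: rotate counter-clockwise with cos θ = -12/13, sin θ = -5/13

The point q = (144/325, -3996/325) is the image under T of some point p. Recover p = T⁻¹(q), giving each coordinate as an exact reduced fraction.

p = (8/5, 0)

T1 = [3 0 0; 0 -2 0; 0 0 1]
T2·T1 = [9/5 8/5 0; 12/5 -6/5 0; 0 0 1]
T3·…·T1 = [9/5 8/5 0; -12/5 6/5 0; 0 0 1]
T4·…·T1 = [27/10 12/5 0; 36/5 -18/5 0; 0 0 1]
T5·…·T1 = [18/65 -18/5 0; -999/130 12/5 0; 0 0 1]
det M = -27; M⁻¹ = [-4/45 -2/15 0; -37/130 -2/195 0; 0 0 1]
M⁻¹ · (144/325, -3996/325)ᵀ = (8/5, 0)ᵀ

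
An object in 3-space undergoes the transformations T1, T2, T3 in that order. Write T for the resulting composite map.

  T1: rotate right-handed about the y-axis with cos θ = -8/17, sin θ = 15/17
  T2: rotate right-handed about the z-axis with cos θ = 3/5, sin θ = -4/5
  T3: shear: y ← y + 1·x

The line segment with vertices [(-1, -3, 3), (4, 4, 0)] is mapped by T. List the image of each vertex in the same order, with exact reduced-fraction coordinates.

image vertices: (-9/17, -82/17, -9/17), (176/85, 508/85, -60/17)

T1 rotate right-handed about the y-axis with cos θ = -8/17, sin θ = 15/17: (-1, -3, 3) → (53/17, -3, -9/17); (4, 4, 0) → (-32/17, 4, -60/17)
T2 rotate right-handed about the z-axis with cos θ = 3/5, sin θ = -4/5: (53/17, -3, -9/17) → (-9/17, -73/17, -9/17); (-32/17, 4, -60/17) → (176/85, 332/85, -60/17)
T3 shear: y ← y + 1·x: (-9/17, -73/17, -9/17) → (-9/17, -82/17, -9/17); (176/85, 332/85, -60/17) → (176/85, 508/85, -60/17)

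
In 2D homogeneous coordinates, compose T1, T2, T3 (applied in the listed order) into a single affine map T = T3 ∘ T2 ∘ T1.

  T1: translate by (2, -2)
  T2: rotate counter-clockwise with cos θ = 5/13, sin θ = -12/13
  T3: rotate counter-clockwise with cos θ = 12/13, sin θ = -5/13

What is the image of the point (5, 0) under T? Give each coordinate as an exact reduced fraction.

T(p) = (-2, -7)

T1 translate by (2, -2): (5, 0) → (7, -2)
T2 rotate counter-clockwise with cos θ = 5/13, sin θ = -12/13: (7, -2) → (11/13, -94/13)
T3 rotate counter-clockwise with cos θ = 12/13, sin θ = -5/13: (11/13, -94/13) → (-2, -7)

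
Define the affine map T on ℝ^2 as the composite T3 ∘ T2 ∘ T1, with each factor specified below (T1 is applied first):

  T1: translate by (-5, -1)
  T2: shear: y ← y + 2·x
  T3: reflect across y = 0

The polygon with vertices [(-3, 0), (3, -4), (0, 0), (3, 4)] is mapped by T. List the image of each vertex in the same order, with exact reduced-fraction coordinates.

T1 translate by (-5, -1): (-3, 0) → (-8, -1); (3, -4) → (-2, -5); (0, 0) → (-5, -1); (3, 4) → (-2, 3)
T2 shear: y ← y + 2·x: (-8, -1) → (-8, -17); (-2, -5) → (-2, -9); (-5, -1) → (-5, -11); (-2, 3) → (-2, -1)
T3 reflect across y = 0: (-8, -17) → (-8, 17); (-2, -9) → (-2, 9); (-5, -11) → (-5, 11); (-2, -1) → (-2, 1)

image vertices: (-8, 17), (-2, 9), (-5, 11), (-2, 1)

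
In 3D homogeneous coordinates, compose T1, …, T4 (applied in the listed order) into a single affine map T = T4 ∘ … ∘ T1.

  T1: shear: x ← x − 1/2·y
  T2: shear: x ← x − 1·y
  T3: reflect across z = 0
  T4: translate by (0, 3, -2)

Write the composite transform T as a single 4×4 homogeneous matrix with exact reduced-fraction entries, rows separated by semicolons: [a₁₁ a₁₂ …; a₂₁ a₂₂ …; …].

T1 = [1 -1/2 0 0; 0 1 0 0; 0 0 1 0; 0 0 0 1]
T2·T1 = [1 -3/2 0 0; 0 1 0 0; 0 0 1 0; 0 0 0 1]
T3·…·T1 = [1 -3/2 0 0; 0 1 0 0; 0 0 -1 0; 0 0 0 1]
T4·…·T1 = [1 -3/2 0 0; 0 1 0 3; 0 0 -1 -2; 0 0 0 1]

T = [1 -3/2 0 0; 0 1 0 3; 0 0 -1 -2; 0 0 0 1]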